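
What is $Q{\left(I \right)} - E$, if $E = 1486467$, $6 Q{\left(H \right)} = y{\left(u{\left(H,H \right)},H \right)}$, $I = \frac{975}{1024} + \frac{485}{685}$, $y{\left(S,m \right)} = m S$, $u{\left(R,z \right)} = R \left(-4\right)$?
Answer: $- \frac{43882172032405681}{29521084416} \approx -1.4865 \cdot 10^{6}$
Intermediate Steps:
$u{\left(R,z \right)} = - 4 R$
$y{\left(S,m \right)} = S m$
$I = \frac{232903}{140288}$ ($I = 975 \cdot \frac{1}{1024} + 485 \cdot \frac{1}{685} = \frac{975}{1024} + \frac{97}{137} = \frac{232903}{140288} \approx 1.6602$)
$Q{\left(H \right)} = - \frac{2 H^{2}}{3}$ ($Q{\left(H \right)} = \frac{- 4 H H}{6} = \frac{\left(-4\right) H^{2}}{6} = - \frac{2 H^{2}}{3}$)
$Q{\left(I \right)} - E = - \frac{2 \left(\frac{232903}{140288}\right)^{2}}{3} - 1486467 = \left(- \frac{2}{3}\right) \frac{54243807409}{19680722944} - 1486467 = - \frac{54243807409}{29521084416} - 1486467 = - \frac{43882172032405681}{29521084416}$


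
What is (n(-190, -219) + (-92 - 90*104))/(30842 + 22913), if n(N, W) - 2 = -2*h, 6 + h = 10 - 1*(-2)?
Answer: -9462/53755 ≈ -0.17602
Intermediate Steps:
h = 6 (h = -6 + (10 - 1*(-2)) = -6 + (10 + 2) = -6 + 12 = 6)
n(N, W) = -10 (n(N, W) = 2 - 2*6 = 2 - 12 = -10)
(n(-190, -219) + (-92 - 90*104))/(30842 + 22913) = (-10 + (-92 - 90*104))/(30842 + 22913) = (-10 + (-92 - 9360))/53755 = (-10 - 9452)*(1/53755) = -9462*1/53755 = -9462/53755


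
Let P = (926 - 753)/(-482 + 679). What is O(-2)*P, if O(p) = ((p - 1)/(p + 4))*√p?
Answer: -519*I*√2/394 ≈ -1.8629*I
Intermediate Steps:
P = 173/197 ≈ 0.87817
O(p) = √p*(-1 + p)/(4 + p) (O(p) = ((-1 + p)/(4 + p))*√p = √p*(-1 + p)/(4 + p))
O(-2)*P = (√(-2)*(-1 - 2)/(4 - 2))*(173/197) = ((I*√2)*(-3)/2)*(173/197) = ((I*√2)*(½)*(-3))*(173/197) = -3*I*√2/2*(173/197) = -519*I*√2/394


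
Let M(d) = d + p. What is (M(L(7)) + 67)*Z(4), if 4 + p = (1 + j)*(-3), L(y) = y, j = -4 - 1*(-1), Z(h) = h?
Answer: 304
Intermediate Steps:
j = -3 (j = -4 + 1 = -3)
p = 2 (p = -4 + (1 - 3)*(-3) = -4 - 2*(-3) = -4 + 6 = 2)
M(d) = 2 + d (M(d) = d + 2 = 2 + d)
(M(L(7)) + 67)*Z(4) = ((2 + 7) + 67)*4 = (9 + 67)*4 = 76*4 = 304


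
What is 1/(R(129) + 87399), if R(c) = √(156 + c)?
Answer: 29133/2546194972 - √285/7638584916 ≈ 1.1440e-5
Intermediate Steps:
1/(R(129) + 87399) = 1/(√(156 + 129) + 87399) = 1/(√285 + 87399) = 1/(87399 + √285)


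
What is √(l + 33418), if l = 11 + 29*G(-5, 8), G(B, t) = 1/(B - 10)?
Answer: √7521090/15 ≈ 182.83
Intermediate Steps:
G(B, t) = 1/(-10 + B)
l = 136/15 (l = 11 + 29/(-10 - 5) = 11 + 29/(-15) = 11 + 29*(-1/15) = 11 - 29/15 = 136/15 ≈ 9.0667)
√(l + 33418) = √(136/15 + 33418) = √(501406/15) = √7521090/15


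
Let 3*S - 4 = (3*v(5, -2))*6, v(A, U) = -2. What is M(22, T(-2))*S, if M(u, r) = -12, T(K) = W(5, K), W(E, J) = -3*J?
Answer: 128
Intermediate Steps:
T(K) = -3*K
S = -32/3 (S = 4/3 + ((3*(-2))*6)/3 = 4/3 + (-6*6)/3 = 4/3 + (⅓)*(-36) = 4/3 - 12 = -32/3 ≈ -10.667)
M(22, T(-2))*S = -12*(-32/3) = 128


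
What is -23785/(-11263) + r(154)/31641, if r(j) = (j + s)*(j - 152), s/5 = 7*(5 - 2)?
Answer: 758415419/356372583 ≈ 2.1282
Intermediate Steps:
s = 105 (s = 5*(7*(5 - 2)) = 5*(7*3) = 5*21 = 105)
r(j) = (-152 + j)*(105 + j) (r(j) = (j + 105)*(j - 152) = (105 + j)*(-152 + j) = (-152 + j)*(105 + j))
-23785/(-11263) + r(154)/31641 = -23785/(-11263) + (-15960 + 154² - 47*154)/31641 = -23785*(-1/11263) + (-15960 + 23716 - 7238)*(1/31641) = 23785/11263 + 518*(1/31641) = 23785/11263 + 518/31641 = 758415419/356372583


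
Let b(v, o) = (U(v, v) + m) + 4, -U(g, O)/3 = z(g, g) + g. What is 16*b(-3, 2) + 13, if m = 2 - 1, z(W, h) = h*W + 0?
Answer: -195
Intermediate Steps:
z(W, h) = W*h (z(W, h) = W*h + 0 = W*h)
m = 1
U(g, O) = -3*g - 3*g² (U(g, O) = -3*(g*g + g) = -3*(g² + g) = -3*(g + g²) = -3*g - 3*g²)
b(v, o) = 5 + 3*v*(-1 - v) (b(v, o) = (3*v*(-1 - v) + 1) + 4 = (1 + 3*v*(-1 - v)) + 4 = 5 + 3*v*(-1 - v))
16*b(-3, 2) + 13 = 16*(5 - 3*(-3) - 3*(-3)²) + 13 = 16*(5 + 9 - 3*9) + 13 = 16*(5 + 9 - 27) + 13 = 16*(-13) + 13 = -208 + 13 = -195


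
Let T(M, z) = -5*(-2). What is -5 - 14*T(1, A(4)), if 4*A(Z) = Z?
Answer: -145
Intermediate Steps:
A(Z) = Z/4
T(M, z) = 10
-5 - 14*T(1, A(4)) = -5 - 14*10 = -5 - 140 = -145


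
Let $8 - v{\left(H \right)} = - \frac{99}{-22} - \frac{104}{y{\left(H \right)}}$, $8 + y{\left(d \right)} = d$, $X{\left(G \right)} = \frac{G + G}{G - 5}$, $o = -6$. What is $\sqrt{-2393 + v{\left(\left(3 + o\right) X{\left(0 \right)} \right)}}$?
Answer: $\frac{31 i \sqrt{10}}{2} \approx 49.015 i$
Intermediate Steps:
$X{\left(G \right)} = \frac{2 G}{-5 + G}$
$y{\left(d \right)} = -8 + d$
$v{\left(H \right)} = \frac{7}{2} + \frac{104}{-8 + H}$ ($v{\left(H \right)} = 8 - \left(- \frac{99}{-22} - \frac{104}{-8 + H}\right) = 8 - \left(\left(-99\right) \left(- \frac{1}{22}\right) - \frac{104}{-8 + H}\right) = 8 - \left(\frac{9}{2} - \frac{104}{-8 + H}\right) = \frac{7}{2} + \frac{104}{-8 + H}$)
$\sqrt{-2393 + v{\left(\left(3 + o\right) X{\left(0 \right)} \right)}} = \sqrt{-2393 + \frac{152 + 7 \left(3 - 6\right) 2 \cdot 0 \frac{1}{-5 + 0}}{2 \left(-8 + \left(3 - 6\right) 2 \cdot 0 \frac{1}{-5 + 0}\right)}} = \sqrt{-2393 + \frac{152 + 7 \left(- 3 \cdot 2 \cdot 0 \frac{1}{-5}\right)}{2 \left(-8 - 3 \cdot 2 \cdot 0 \frac{1}{-5}\right)}} = \sqrt{-2393 + \frac{152 + 7 \left(- 3 \cdot 2 \cdot 0 \left(- \frac{1}{5}\right)\right)}{2 \left(-8 - 3 \cdot 2 \cdot 0 \left(- \frac{1}{5}\right)\right)}} = \sqrt{-2393 + \frac{152 + 7 \left(\left(-3\right) 0\right)}{2 \left(-8 - 0\right)}} = \sqrt{-2393 + \frac{152 + 7 \cdot 0}{2 \left(-8 + 0\right)}} = \sqrt{-2393 + \frac{152 + 0}{2 \left(-8\right)}} = \sqrt{-2393 + \frac{1}{2} \left(- \frac{1}{8}\right) 152} = \sqrt{-2393 - \frac{19}{2}} = \sqrt{- \frac{4805}{2}} = \frac{31 i \sqrt{10}}{2}$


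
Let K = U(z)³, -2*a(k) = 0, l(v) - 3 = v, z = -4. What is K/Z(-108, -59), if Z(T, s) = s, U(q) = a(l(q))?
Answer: 0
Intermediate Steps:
l(v) = 3 + v
a(k) = 0 (a(k) = -½*0 = 0)
U(q) = 0
K = 0 (K = 0³ = 0)
K/Z(-108, -59) = 0/(-59) = 0*(-1/59) = 0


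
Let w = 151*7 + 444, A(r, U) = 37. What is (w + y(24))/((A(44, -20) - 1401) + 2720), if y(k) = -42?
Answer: 1459/1356 ≈ 1.0760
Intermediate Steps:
w = 1501 (w = 1057 + 444 = 1501)
(w + y(24))/((A(44, -20) - 1401) + 2720) = (1501 - 42)/((37 - 1401) + 2720) = 1459/(-1364 + 2720) = 1459/1356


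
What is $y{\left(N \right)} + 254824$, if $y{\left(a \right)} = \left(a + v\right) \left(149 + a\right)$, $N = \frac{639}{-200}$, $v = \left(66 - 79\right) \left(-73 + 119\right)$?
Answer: $\frac{6686670521}{40000} \approx 1.6717 \cdot 10^{5}$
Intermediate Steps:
$v = -598$ ($v = \left(-13\right) 46 = -598$)
$N = - \frac{639}{200}$ ($N = 639 \left(- \frac{1}{200}\right) = - \frac{639}{200} \approx -3.195$)
$y{\left(a \right)} = \left(-598 + a\right) \left(149 + a\right)$ ($y{\left(a \right)} = \left(a - 598\right) \left(149 + a\right) = \left(-598 + a\right) \left(149 + a\right)$)
$y{\left(N \right)} + 254824 = \left(-89102 + \left(- \frac{639}{200}\right)^{2} - - \frac{286911}{200}\right) + 254824 = \left(-89102 + \frac{408321}{40000} + \frac{286911}{200}\right) + 254824 = - \frac{3506289479}{40000} + 254824 = \frac{6686670521}{40000}$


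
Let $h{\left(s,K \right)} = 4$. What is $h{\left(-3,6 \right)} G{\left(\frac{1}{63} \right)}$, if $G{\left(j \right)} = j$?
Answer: $\frac{4}{63} \approx 0.063492$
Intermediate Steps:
$h{\left(-3,6 \right)} G{\left(\frac{1}{63} \right)} = \frac{4}{63}$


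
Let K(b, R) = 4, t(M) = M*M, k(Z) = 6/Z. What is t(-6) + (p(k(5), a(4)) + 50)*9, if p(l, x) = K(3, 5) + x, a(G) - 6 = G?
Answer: 612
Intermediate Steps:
t(M) = M²
a(G) = 6 + G
p(l, x) = 4 + x
t(-6) + (p(k(5), a(4)) + 50)*9 = (-6)² + ((4 + (6 + 4)) + 50)*9 = 36 + ((4 + 10) + 50)*9 = 36 + (14 + 50)*9 = 36 + 64*9 = 36 + 576 = 612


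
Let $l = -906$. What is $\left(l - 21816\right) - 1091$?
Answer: $-23813$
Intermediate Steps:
$\left(l - 21816\right) - 1091 = \left(-906 - 21816\right) - 1091 = -22722 - 1091 = -23813$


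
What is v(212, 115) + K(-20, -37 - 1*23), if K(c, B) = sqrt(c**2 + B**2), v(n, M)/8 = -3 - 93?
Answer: -768 + 20*sqrt(10) ≈ -704.75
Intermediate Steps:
v(n, M) = -768 (v(n, M) = 8*(-3 - 93) = 8*(-96) = -768)
K(c, B) = sqrt(B**2 + c**2)
v(212, 115) + K(-20, -37 - 1*23) = -768 + sqrt((-37 - 1*23)**2 + (-20)**2) = -768 + sqrt((-37 - 23)**2 + 400) = -768 + sqrt((-60)**2 + 400) = -768 + sqrt(3600 + 400) = -768 + sqrt(4000) = -768 + 20*sqrt(10)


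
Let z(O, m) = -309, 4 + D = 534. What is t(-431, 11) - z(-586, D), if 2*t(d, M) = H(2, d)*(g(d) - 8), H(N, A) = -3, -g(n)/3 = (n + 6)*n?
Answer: 1649217/2 ≈ 8.2461e+5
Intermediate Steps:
D = 530 (D = -4 + 534 = 530)
g(n) = -3*n*(6 + n) (g(n) = -3*(n + 6)*n = -3*(6 + n)*n = -3*n*(6 + n))
t(d, M) = 12 + 9*d*(6 + d)/2 (t(d, M) = (-3*(-3*d*(6 + d) - 8))/2 = (-3*(-8 - 3*d*(6 + d)))/2 = (24 + 9*d*(6 + d))/2 = 12 + 9*d*(6 + d)/2)
t(-431, 11) - z(-586, D) = (12 + (9/2)*(-431)*(6 - 431)) - 1*(-309) = (12 + (9/2)*(-431)*(-425)) + 309 = (12 + 1648575/2) + 309 = 1648599/2 + 309 = 1649217/2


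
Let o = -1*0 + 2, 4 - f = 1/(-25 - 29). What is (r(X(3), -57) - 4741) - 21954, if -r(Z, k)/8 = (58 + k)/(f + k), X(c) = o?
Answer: -76373963/2861 ≈ -26695.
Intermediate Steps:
f = 217/54 (f = 4 - 1/(-25 - 29) = 4 - 1/(-54) = 4 - 1*(-1/54) = 4 + 1/54 = 217/54 ≈ 4.0185)
o = 2 (o = 0 + 2 = 2)
X(c) = 2
r(Z, k) = -8*(58 + k)/(217/54 + k)
(r(X(3), -57) - 4741) - 21954 = (432*(-58 - 1*(-57))/(217 + 54*(-57)) - 4741) - 21954 = (432*(-58 + 57)/(217 - 3078) - 4741) - 21954 = (432*(-1)/(-2861) - 4741) - 21954 = (432*(-1/2861)*(-1) - 4741) - 21954 = (432/2861 - 4741) - 21954 = -13563569/2861 - 21954 = -76373963/2861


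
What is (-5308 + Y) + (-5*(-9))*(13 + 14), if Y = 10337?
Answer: 6244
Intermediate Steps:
(-5308 + Y) + (-5*(-9))*(13 + 14) = (-5308 + 10337) + (-5*(-9))*(13 + 14) = 5029 + 45*27 = 5029 + 1215 = 6244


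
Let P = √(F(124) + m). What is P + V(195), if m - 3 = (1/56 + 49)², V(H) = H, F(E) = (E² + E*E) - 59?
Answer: 195 + √103797681/56 ≈ 376.93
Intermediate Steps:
F(E) = -59 + 2*E² (F(E) = (E² + E²) - 59 = 2*E² - 59 = -59 + 2*E²)
m = 7544433/3136 (m = 3 + (1/56 + 49)² = 3 + (2745/56)² = 3 + 7535025/3136 = 7544433/3136 ≈ 2405.8)
P = √103797681/56 (P = √((-59 + 2*124²) + 7544433/3136) = √((-59 + 2*15376) + 7544433/3136) = √((-59 + 30752) + 7544433/3136) = √(30693 + 7544433/3136) = √(103797681/3136) = √103797681/56 ≈ 181.93)
P + V(195) = √103797681/56 + 195 = 195 + √103797681/56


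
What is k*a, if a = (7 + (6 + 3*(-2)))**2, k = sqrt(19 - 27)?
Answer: 98*I*sqrt(2) ≈ 138.59*I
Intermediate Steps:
k = 2*I*sqrt(2) (k = sqrt(-8) = 2*I*sqrt(2) ≈ 2.8284*I)
a = 49 (a = (7 + (6 - 6))**2 = (7 + 0)**2 = 7**2 = 49)
k*a = (2*I*sqrt(2))*49 = 98*I*sqrt(2)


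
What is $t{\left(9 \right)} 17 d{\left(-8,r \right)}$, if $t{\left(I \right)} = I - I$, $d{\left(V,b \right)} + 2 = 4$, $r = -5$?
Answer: $0$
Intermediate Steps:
$d{\left(V,b \right)} = 2$ ($d{\left(V,b \right)} = -2 + 4 = 2$)
$t{\left(I \right)} = 0$
$t{\left(9 \right)} 17 d{\left(-8,r \right)} = 0 \cdot 17 \cdot 2 = 0 \cdot 2 = 0$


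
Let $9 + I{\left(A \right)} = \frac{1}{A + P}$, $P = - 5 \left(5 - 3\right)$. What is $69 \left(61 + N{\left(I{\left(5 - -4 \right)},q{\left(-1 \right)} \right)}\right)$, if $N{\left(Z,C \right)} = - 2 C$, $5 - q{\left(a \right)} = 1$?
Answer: $3657$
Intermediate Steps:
$q{\left(a \right)} = 4$ ($q{\left(a \right)} = 5 - 1 = 4$)
$P = -10$ ($P = \left(-5\right) 2 = -10$)
$I{\left(A \right)} = -9 + \frac{1}{-10 + A}$ ($I{\left(A \right)} = -9 + \frac{1}{A - 10} = -9 + \frac{1}{-10 + A}$)
$69 \left(61 + N{\left(I{\left(5 - -4 \right)},q{\left(-1 \right)} \right)}\right) = 69 \left(61 - 8\right) = 69 \cdot 53 = 3657$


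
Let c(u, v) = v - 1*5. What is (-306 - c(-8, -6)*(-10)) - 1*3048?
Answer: -3464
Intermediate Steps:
c(u, v) = -5 + v (c(u, v) = v - 5 = -5 + v)
(-306 - c(-8, -6)*(-10)) - 1*3048 = (-306 - (-5 - 6)*(-10)) - 1*3048 = (-306 - (-11)*(-10)) - 3048 = (-306 - 1*110) - 3048 = (-306 - 110) - 3048 = -416 - 3048 = -3464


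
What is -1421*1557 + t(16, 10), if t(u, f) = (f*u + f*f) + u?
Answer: -2212221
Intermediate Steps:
t(u, f) = u + f**2 + f*u (t(u, f) = (f*u + f**2) + u = (f**2 + f*u) + u = u + f**2 + f*u)
-1421*1557 + t(16, 10) = -1421*1557 + (16 + 10**2 + 10*16) = -2212497 + (16 + 100 + 160) = -2212497 + 276 = -2212221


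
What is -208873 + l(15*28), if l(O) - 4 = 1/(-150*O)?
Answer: -13158747001/63000 ≈ -2.0887e+5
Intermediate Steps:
l(O) = 4 - 1/(150*O) (l(O) = 4 + 1/(-150*O) = 4 - 1/(150*O))
-208873 + l(15*28) = -208873 + (4 - 1/(150*(15*28))) = -208873 + (4 - 1/150/420) = -208873 + (4 - 1/150*1/420) = -208873 + (4 - 1/63000) = -208873 + 251999/63000 = -13158747001/63000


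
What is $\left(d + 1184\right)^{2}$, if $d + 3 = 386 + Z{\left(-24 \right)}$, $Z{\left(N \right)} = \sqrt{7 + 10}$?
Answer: $\left(1567 + \sqrt{17}\right)^{2} \approx 2.4684 \cdot 10^{6}$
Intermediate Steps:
$Z{\left(N \right)} = \sqrt{17}$
$d = 383 + \sqrt{17}$ ($d = -3 + \left(386 + \sqrt{17}\right) = 383 + \sqrt{17} \approx 387.12$)
$\left(d + 1184\right)^{2} = \left(\left(383 + \sqrt{17}\right) + 1184\right)^{2} = \left(1567 + \sqrt{17}\right)^{2}$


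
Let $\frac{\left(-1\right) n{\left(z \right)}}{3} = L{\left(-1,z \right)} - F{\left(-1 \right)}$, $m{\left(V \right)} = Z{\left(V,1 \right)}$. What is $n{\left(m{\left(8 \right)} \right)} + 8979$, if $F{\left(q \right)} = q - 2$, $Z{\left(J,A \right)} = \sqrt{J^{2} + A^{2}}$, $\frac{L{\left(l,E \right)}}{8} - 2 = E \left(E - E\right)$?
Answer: $8922$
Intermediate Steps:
$L{\left(l,E \right)} = 16$ ($L{\left(l,E \right)} = 16 + 8 E \left(E - E\right) = 16 + 8 E 0 = 16 + 8 \cdot 0 = 16 + 0 = 16$)
$Z{\left(J,A \right)} = \sqrt{A^{2} + J^{2}}$
$F{\left(q \right)} = -2 + q$
$m{\left(V \right)} = \sqrt{1 + V^{2}}$ ($m{\left(V \right)} = \sqrt{1^{2} + V^{2}} = \sqrt{1 + V^{2}}$)
$n{\left(z \right)} = -57$ ($n{\left(z \right)} = - 3 \left(16 - \left(-2 - 1\right)\right) = - 3 \left(16 - -3\right) = - 3 \left(16 + 3\right) = \left(-3\right) 19 = -57$)
$n{\left(m{\left(8 \right)} \right)} + 8979 = -57 + 8979 = 8922$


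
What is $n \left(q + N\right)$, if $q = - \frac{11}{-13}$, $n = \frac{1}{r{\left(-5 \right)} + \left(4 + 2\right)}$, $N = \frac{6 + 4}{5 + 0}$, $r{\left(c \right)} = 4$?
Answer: $\frac{37}{130} \approx 0.28462$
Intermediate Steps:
$N = 2$ ($N = \frac{10}{5} = 10 \cdot \frac{1}{5} = 2$)
$n = \frac{1}{10}$ ($n = \frac{1}{4 + \left(4 + 2\right)} = \frac{1}{4 + 6} = \frac{1}{10} \approx 0.1$)
$q = \frac{11}{13}$ ($q = \left(-11\right) \left(- \frac{1}{13}\right) = \frac{11}{13} \approx 0.84615$)
$n \left(q + N\right) = \frac{\frac{11}{13} + 2}{10} = \frac{1}{10} \cdot \frac{37}{13} = \frac{37}{130}$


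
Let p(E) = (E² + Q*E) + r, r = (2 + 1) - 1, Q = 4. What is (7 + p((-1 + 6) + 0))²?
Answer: 2916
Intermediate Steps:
r = 2 (r = 3 - 1 = 2)
p(E) = 2 + E² + 4*E (p(E) = (E² + 4*E) + 2 = 2 + E² + 4*E)
(7 + p((-1 + 6) + 0))² = (7 + (2 + ((-1 + 6) + 0)² + 4*((-1 + 6) + 0)))² = (7 + (2 + (5 + 0)² + 4*(5 + 0)))² = (7 + (2 + 5² + 4*5))² = (7 + (2 + 25 + 20))² = (7 + 47)² = 54² = 2916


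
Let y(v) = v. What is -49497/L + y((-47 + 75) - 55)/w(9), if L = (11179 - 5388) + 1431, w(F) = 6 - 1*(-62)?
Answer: -1780395/245548 ≈ -7.2507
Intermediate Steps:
w(F) = 68 (w(F) = 6 + 62 = 68)
L = 7222 (L = 5791 + 1431 = 7222)
-49497/L + y((-47 + 75) - 55)/w(9) = -49497/7222 + ((-47 + 75) - 55)/68 = -49497*1/7222 + (28 - 55)*(1/68) = -49497/7222 - 27*1/68 = -49497/7222 - 27/68 = -1780395/245548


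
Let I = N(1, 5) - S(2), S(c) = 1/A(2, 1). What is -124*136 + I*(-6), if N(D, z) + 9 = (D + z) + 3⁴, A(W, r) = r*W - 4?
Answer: -17335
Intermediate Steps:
A(W, r) = -4 + W*r (A(W, r) = W*r - 4 = -4 + W*r)
N(D, z) = 72 + D + z (N(D, z) = -9 + ((D + z) + 3⁴) = -9 + ((D + z) + 81) = -9 + (81 + D + z) = 72 + D + z)
S(c) = -½ (S(c) = 1/(-4 + 2*1) = 1/(-4 + 2) = 1/(-2) = -½)
I = 157/2 (I = (72 + 1 + 5) - 1*(-½) = 78 + ½ = 157/2 ≈ 78.500)
-124*136 + I*(-6) = -124*136 + (157/2)*(-6) = -16864 - 471 = -17335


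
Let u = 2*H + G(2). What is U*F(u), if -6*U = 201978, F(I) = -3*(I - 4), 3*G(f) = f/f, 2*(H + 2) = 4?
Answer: -370293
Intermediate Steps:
H = 0 (H = -2 + (½)*4 = -2 + 2 = 0)
G(f) = ⅓ (G(f) = (f/f)/3 = (⅓)*1 = ⅓)
u = ⅓ (u = 2*0 + ⅓ = 0 + ⅓ = ⅓ ≈ 0.33333)
F(I) = 12 - 3*I (F(I) = -3*(-4 + I) = 12 - 3*I)
U = -33663 (U = -⅙*201978 = -33663)
U*F(u) = -33663*(12 - 3*⅓) = -33663*(12 - 1) = -33663*11 = -370293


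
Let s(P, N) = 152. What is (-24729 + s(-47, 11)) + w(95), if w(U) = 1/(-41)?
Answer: -1007658/41 ≈ -24577.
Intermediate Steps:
w(U) = -1/41
(-24729 + s(-47, 11)) + w(95) = (-24729 + 152) - 1/41 = -24577 - 1/41 = -1007658/41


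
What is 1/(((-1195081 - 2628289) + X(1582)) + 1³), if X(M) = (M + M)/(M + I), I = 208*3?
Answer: -1103/4217174425 ≈ -2.6155e-7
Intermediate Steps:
I = 624
X(M) = 2*M/(624 + M) (X(M) = (M + M)/(M + 624) = (2*M)/(624 + M) = 2*M/(624 + M))
1/(((-1195081 - 2628289) + X(1582)) + 1³) = 1/(((-1195081 - 2628289) + 2*1582/(624 + 1582)) + 1³) = 1/((-3823370 + 2*1582/2206) + 1) = 1/((-3823370 + 2*1582*(1/2206)) + 1) = 1/((-3823370 + 1582/1103) + 1) = 1/(-4217175528/1103 + 1) = 1/(-4217174425/1103) = -1103/4217174425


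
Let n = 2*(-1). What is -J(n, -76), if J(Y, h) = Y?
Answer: 2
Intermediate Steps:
n = -2
-J(n, -76) = -1*(-2) = 2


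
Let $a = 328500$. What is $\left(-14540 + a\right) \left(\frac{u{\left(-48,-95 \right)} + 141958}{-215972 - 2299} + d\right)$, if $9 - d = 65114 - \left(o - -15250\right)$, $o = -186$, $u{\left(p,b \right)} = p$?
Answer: $- \frac{3429272374953160}{218271} \approx -1.5711 \cdot 10^{10}$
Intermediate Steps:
$d = -50041$ ($d = 9 - \left(65114 - \left(-186 - -15250\right)\right) = 9 - \left(65114 - \left(-186 + 15250\right)\right) = 9 - \left(65114 - 15064\right) = 9 - 50050 = -50041$)
$\left(-14540 + a\right) \left(\frac{u{\left(-48,-95 \right)} + 141958}{-215972 - 2299} + d\right) = \left(-14540 + 328500\right) \left(\frac{-48 + 141958}{-215972 - 2299} - 50041\right) = 313960 \left(\frac{141910}{-218271} - 50041\right) = 313960 \left(141910 \left(- \frac{1}{218271}\right) - 50041\right) = 313960 \left(- \frac{141910}{218271} - 50041\right) = 313960 \left(- \frac{10922641021}{218271}\right) = - \frac{3429272374953160}{218271}$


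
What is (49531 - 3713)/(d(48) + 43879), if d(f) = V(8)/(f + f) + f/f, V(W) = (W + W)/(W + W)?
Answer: 4398528/4212481 ≈ 1.0442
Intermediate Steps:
V(W) = 1 (V(W) = (2*W)/((2*W)) = (2*W)*(1/(2*W)) = 1)
d(f) = 1 + 1/(2*f) (d(f) = 1/(f + f) + f/f = 1/(2*f) + 1 = 1 + 1/(2*f))
(49531 - 3713)/(d(48) + 43879) = (49531 - 3713)/((½ + 48)/48 + 43879) = 45818/((1/48)*(97/2) + 43879) = 45818/(97/96 + 43879) = 45818/(4212481/96) = 45818*(96/4212481) = 4398528/4212481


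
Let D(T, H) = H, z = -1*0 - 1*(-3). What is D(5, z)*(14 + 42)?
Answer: 168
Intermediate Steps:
z = 3 (z = 0 + 3 = 3)
D(5, z)*(14 + 42) = 3*(14 + 42) = 3*56 = 168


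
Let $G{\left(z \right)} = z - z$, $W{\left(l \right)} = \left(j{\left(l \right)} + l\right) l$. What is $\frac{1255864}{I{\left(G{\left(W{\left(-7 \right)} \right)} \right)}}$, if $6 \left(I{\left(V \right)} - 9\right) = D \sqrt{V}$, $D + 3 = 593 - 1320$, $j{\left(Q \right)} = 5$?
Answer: $\frac{1255864}{9} \approx 1.3954 \cdot 10^{5}$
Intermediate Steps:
$W{\left(l \right)} = l \left(5 + l\right)$ ($W{\left(l \right)} = \left(5 + l\right) l = l \left(5 + l\right)$)
$D = -730$ ($D = -3 + \left(593 - 1320\right) = -3 - 727 = -730$)
$G{\left(z \right)} = 0$
$I{\left(V \right)} = 9 - \frac{365 \sqrt{V}}{3}$ ($I{\left(V \right)} = 9 + \frac{\left(-730\right) \sqrt{V}}{6} = 9 - \frac{365 \sqrt{V}}{3}$)
$\frac{1255864}{I{\left(G{\left(W{\left(-7 \right)} \right)} \right)}} = \frac{1255864}{9 - \frac{365 \sqrt{0}}{3}} = \frac{1255864}{9 - 0} = \frac{1255864}{9 + 0} = \frac{1255864}{9}$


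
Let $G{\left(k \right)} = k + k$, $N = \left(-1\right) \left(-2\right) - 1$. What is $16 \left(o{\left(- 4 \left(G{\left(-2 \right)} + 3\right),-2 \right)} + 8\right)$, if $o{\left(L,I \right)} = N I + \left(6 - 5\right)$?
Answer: $112$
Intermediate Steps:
$N = 1$ ($N = 2 - 1 = 1$)
$G{\left(k \right)} = 2 k$
$o{\left(L,I \right)} = 1 + I$ ($o{\left(L,I \right)} = 1 I + \left(6 - 5\right) = I + 1 = 1 + I$)
$16 \left(o{\left(- 4 \left(G{\left(-2 \right)} + 3\right),-2 \right)} + 8\right) = 16 \left(\left(1 - 2\right) + 8\right) = 16 \left(-1 + 8\right) = 16 \cdot 7 = 112$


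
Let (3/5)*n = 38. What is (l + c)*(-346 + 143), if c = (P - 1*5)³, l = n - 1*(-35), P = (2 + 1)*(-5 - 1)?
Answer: 7349818/3 ≈ 2.4499e+6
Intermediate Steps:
P = -18 (P = 3*(-6) = -18)
n = 190/3 (n = (5/3)*38 = 190/3 ≈ 63.333)
l = 295/3 (l = 190/3 - 1*(-35) = 190/3 + 35 = 295/3 ≈ 98.333)
c = -12167 (c = (-18 - 1*5)³ = (-18 - 5)³ = (-23)³ = -12167)
(l + c)*(-346 + 143) = (295/3 - 12167)*(-346 + 143) = -36206/3*(-203) = 7349818/3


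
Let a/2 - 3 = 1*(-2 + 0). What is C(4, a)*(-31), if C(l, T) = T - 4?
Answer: 62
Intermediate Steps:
a = 2 (a = 6 + 2*(1*(-2 + 0)) = 6 + 2*(1*(-2)) = 6 + 2*(-2) = 6 - 4 = 2)
C(l, T) = -4 + T
C(4, a)*(-31) = (-4 + 2)*(-31) = -2*(-31) = 62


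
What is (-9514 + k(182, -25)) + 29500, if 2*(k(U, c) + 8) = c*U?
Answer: 17703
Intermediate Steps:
k(U, c) = -8 + U*c/2 (k(U, c) = -8 + (c*U)/2 = -8 + (U*c)/2 = -8 + U*c/2)
(-9514 + k(182, -25)) + 29500 = (-9514 + (-8 + (½)*182*(-25))) + 29500 = (-9514 + (-8 - 2275)) + 29500 = (-9514 - 2283) + 29500 = -11797 + 29500 = 17703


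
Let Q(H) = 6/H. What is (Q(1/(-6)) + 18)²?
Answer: 324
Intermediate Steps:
(Q(1/(-6)) + 18)² = (6/(1/(-6)) + 18)² = (6/(-⅙) + 18)² = (6*(-6) + 18)² = (-36 + 18)² = (-18)² = 324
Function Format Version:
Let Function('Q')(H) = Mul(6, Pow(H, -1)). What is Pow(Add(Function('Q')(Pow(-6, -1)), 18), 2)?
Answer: 324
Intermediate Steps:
Pow(Add(Function('Q')(Pow(-6, -1)), 18), 2) = Pow(Add(Mul(6, Pow(Pow(-6, -1), -1)), 18), 2) = Pow(Add(Mul(6, Pow(Rational(-1, 6), -1)), 18), 2) = Pow(Add(Mul(6, -6), 18), 2) = Pow(Add(-36, 18), 2) = Pow(-18, 2) = 324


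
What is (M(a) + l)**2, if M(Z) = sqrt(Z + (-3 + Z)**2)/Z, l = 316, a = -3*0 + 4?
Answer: (1264 + sqrt(5))**2/16 ≈ 1.0021e+5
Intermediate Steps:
a = 4 (a = 0 + 4 = 4)
M(Z) = sqrt(Z + (-3 + Z)**2)/Z
(M(a) + l)**2 = (sqrt(4 + (-3 + 4)**2)/4 + 316)**2 = (sqrt(4 + 1**2)/4 + 316)**2 = (sqrt(4 + 1)/4 + 316)**2 = (sqrt(5)/4 + 316)**2 = (316 + sqrt(5)/4)**2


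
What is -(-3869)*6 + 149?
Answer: 23363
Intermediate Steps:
-(-3869)*6 + 149 = -53*(-438) + 149 = 23214 + 149 = 23363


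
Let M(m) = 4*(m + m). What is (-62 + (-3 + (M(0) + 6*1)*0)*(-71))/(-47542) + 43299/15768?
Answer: 114230005/41646792 ≈ 2.7428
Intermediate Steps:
M(m) = 8*m (M(m) = 4*(2*m) = 8*m)
(-62 + (-3 + (M(0) + 6*1)*0)*(-71))/(-47542) + 43299/15768 = (-62 + (-3 + (8*0 + 6*1)*0)*(-71))/(-47542) + 43299/15768 = (-62 + (-3 + (0 + 6)*0)*(-71))*(-1/47542) + 43299*(1/15768) = (-62 + (-3 + 6*0)*(-71))*(-1/47542) + 4811/1752 = (-62 + (-3 + 0)*(-71))*(-1/47542) + 4811/1752 = (-62 - 3*(-71))*(-1/47542) + 4811/1752 = (-62 + 213)*(-1/47542) + 4811/1752 = 151*(-1/47542) + 4811/1752 = -151/47542 + 4811/1752 = 114230005/41646792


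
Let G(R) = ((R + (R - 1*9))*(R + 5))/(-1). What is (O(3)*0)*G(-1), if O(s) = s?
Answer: 0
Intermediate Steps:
G(R) = -(-9 + 2*R)*(5 + R) (G(R) = ((R + (R - 9))*(5 + R))*(-1) = ((R + (-9 + R))*(5 + R))*(-1) = ((-9 + 2*R)*(5 + R))*(-1) = -(-9 + 2*R)*(5 + R))
(O(3)*0)*G(-1) = (3*0)*(45 - 1*(-1) - 2*(-1)²) = 0*(45 + 1 - 2*1) = 0*(45 + 1 - 2) = 0*44 = 0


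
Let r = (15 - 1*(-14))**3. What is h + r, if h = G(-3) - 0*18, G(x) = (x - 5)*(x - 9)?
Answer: 24485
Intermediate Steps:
G(x) = (-9 + x)*(-5 + x) (G(x) = (-5 + x)*(-9 + x) = (-9 + x)*(-5 + x))
r = 24389 (r = (15 + 14)**3 = 29**3 = 24389)
h = 96 (h = (45 + (-3)**2 - 14*(-3)) - 0*18 = (45 + 9 + 42) - 7*0 = 96 + 0 = 96)
h + r = 96 + 24389 = 24485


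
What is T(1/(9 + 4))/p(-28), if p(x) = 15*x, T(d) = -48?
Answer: 4/35 ≈ 0.11429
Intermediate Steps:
T(1/(9 + 4))/p(-28) = -48/(15*(-28)) = -48/(-420) = -48*(-1/420) = 4/35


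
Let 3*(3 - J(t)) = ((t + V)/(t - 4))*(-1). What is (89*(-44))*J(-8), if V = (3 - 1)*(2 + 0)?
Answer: -109648/9 ≈ -12183.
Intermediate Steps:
V = 4 (V = 2*2 = 4)
J(t) = 3 + (4 + t)/(3*(-4 + t)) (J(t) = 3 - (t + 4)/(t - 4)*(-1)/3 = 3 - (4 + t)/(-4 + t)*(-1)/3 = 3 - (-1)*(4 + t)/(3*(-4 + t)) = 3 + (4 + t)/(3*(-4 + t)))
(89*(-44))*J(-8) = (89*(-44))*(2*(-16 + 5*(-8))/(3*(-4 - 8))) = -7832*(-16 - 40)/(3*(-12)) = -7832*(-1)*(-56)/(3*12) = -3916*28/9 = -109648/9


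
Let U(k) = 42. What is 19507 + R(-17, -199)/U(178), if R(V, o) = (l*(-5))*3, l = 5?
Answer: 273073/14 ≈ 19505.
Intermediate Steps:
R(V, o) = -75 (R(V, o) = (5*(-5))*3 = -25*3 = -75)
19507 + R(-17, -199)/U(178) = 19507 - 75/42 = 19507 - 75*1/42 = 19507 - 25/14 = 273073/14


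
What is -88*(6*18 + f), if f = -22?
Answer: -7568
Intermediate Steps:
-88*(6*18 + f) = -88*(6*18 - 22) = -88*(108 - 22) = -88*86 = -7568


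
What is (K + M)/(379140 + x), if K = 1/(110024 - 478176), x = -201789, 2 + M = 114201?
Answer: 14014196749/21764041784 ≈ 0.64392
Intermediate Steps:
M = 114199 (M = -2 + 114201 = 114199)
K = -1/368152 (K = 1/(-368152) = -1/368152 ≈ -2.7163e-6)
(K + M)/(379140 + x) = (-1/368152 + 114199)/(379140 - 201789) = (42042590247/368152)/177351 = (42042590247/368152)*(1/177351) = 14014196749/21764041784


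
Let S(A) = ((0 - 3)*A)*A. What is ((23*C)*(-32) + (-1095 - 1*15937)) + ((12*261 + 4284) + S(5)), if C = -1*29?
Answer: 11653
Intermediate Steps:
C = -29
S(A) = -3*A² (S(A) = (-3*A)*A = -3*A²)
((23*C)*(-32) + (-1095 - 1*15937)) + ((12*261 + 4284) + S(5)) = ((23*(-29))*(-32) + (-1095 - 1*15937)) + ((12*261 + 4284) - 3*5²) = (-667*(-32) + (-1095 - 15937)) + ((3132 + 4284) - 3*25) = (21344 - 17032) + (7416 - 75) = 4312 + 7341 = 11653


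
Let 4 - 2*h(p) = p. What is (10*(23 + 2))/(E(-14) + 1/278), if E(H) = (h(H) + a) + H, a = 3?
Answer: -13900/111 ≈ -125.23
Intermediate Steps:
h(p) = 2 - p/2
E(H) = 5 + H/2 (E(H) = ((2 - H/2) + 3) + H = (5 - H/2) + H = 5 + H/2)
(10*(23 + 2))/(E(-14) + 1/278) = (10*(23 + 2))/((5 + (½)*(-14)) + 1/278) = (10*25)/((5 - 7) + 1/278) = 250/(-2 + 1/278) = 250/(-555/278) = -278/555*250 = -13900/111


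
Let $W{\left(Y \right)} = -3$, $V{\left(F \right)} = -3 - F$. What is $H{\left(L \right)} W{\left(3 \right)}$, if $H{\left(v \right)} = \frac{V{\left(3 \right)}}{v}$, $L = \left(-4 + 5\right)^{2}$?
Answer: $18$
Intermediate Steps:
$L = 1$ ($L = 1^{2} = 1$)
$H{\left(v \right)} = - \frac{6}{v}$ ($H{\left(v \right)} = \frac{-3 - 3}{v} = - \frac{6}{v}$)
$H{\left(L \right)} W{\left(3 \right)} = - \frac{6}{1} \left(-3\right) = \left(-6\right) 1 \left(-3\right) = \left(-6\right) \left(-3\right) = 18$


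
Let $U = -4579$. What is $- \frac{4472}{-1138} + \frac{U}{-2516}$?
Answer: $\frac{8231227}{1431604} \approx 5.7497$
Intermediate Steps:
$- \frac{4472}{-1138} + \frac{U}{-2516} = - \frac{4472}{-1138} - \frac{4579}{-2516} = \left(-4472\right) \left(- \frac{1}{1138}\right) - - \frac{4579}{2516} = \frac{2236}{569} + \frac{4579}{2516} = \frac{8231227}{1431604}$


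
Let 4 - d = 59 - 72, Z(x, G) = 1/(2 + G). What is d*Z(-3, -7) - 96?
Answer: -497/5 ≈ -99.400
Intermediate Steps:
d = 17 (d = 4 - (59 - 72) = 4 - 1*(-13) = 4 + 13 = 17)
d*Z(-3, -7) - 96 = 17/(2 - 7) - 96 = 17/(-5) - 96 = 17*(-⅕) - 96 = -17/5 - 96 = -497/5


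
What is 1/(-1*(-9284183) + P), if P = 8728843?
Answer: 1/18013026 ≈ 5.5515e-8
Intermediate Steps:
1/(-1*(-9284183) + P) = 1/(-1*(-9284183) + 8728843) = 1/(9284183 + 8728843) = 1/18013026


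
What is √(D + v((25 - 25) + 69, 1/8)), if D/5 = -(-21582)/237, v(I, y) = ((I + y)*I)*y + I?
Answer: 3*√49729157/632 ≈ 33.474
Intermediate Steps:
v(I, y) = I + I*y*(I + y) (v(I, y) = (I*(I + y))*y + I = I*y*(I + y) + I = I + I*y*(I + y))
D = 35970/79 (D = 5*(-(-21582)/237) = 5*(-66*(-109/79)) = 5*(7194/79) = 35970/79 ≈ 455.32)
√(D + v((25 - 25) + 69, 1/8)) = √(35970/79 + ((25 - 25) + 69)*(1 + (1/8)² + ((25 - 25) + 69)/8)) = √(35970/79 + (0 + 69)*(1 + (⅛)² + (0 + 69)*(⅛))) = √(35970/79 + 69*(1 + 1/64 + 69*(⅛))) = √(35970/79 + 69*(1 + 1/64 + 69/8)) = √(35970/79 + 69*(617/64)) = √(35970/79 + 42573/64) = √(5665347/5056) = 3*√49729157/632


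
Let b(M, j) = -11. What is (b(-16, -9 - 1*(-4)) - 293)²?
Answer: 92416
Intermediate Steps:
(b(-16, -9 - 1*(-4)) - 293)² = (-11 - 293)² = (-304)² = 92416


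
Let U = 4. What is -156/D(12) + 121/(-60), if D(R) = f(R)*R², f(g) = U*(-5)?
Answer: -157/80 ≈ -1.9625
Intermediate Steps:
f(g) = -20 (f(g) = 4*(-5) = -20)
D(R) = -20*R²
-156/D(12) + 121/(-60) = -156/((-20*12²)) + 121/(-60) = -156/((-20*144)) + 121*(-1/60) = -156/(-2880) - 121/60 = -156*(-1/2880) - 121/60 = 13/240 - 121/60 = -157/80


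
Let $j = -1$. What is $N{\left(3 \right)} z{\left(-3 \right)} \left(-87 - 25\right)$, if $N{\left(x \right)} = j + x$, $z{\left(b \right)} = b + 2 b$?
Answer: $2016$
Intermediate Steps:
$z{\left(b \right)} = 3 b$
$N{\left(x \right)} = -1 + x$
$N{\left(3 \right)} z{\left(-3 \right)} \left(-87 - 25\right) = \left(-1 + 3\right) 3 \left(-3\right) \left(-87 - 25\right) = 2 \left(-9\right) \left(-112\right) = \left(-18\right) \left(-112\right) = 2016$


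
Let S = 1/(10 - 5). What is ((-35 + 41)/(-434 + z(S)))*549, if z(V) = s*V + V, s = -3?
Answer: -2745/362 ≈ -7.5829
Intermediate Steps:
S = 1/5 ≈ 0.20000
z(V) = -2*V (z(V) = -3*V + V = -2*V)
((-35 + 41)/(-434 + z(S)))*549 = ((-35 + 41)/(-434 - 2*1/5))*549 = (6/(-434 - 2/5))*549 = (6/(-2172/5))*549 = (6*(-5/2172))*549 = -5/362*549 = -2745/362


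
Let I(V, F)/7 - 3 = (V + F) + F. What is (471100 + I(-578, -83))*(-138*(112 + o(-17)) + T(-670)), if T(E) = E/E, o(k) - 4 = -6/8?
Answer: -14819294791/2 ≈ -7.4096e+9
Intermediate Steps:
o(k) = 13/4 (o(k) = 4 - 6/8 = 4 - 6*⅛ = 4 - ¾ = 13/4)
I(V, F) = 21 + 7*V + 14*F (I(V, F) = 21 + 7*((V + F) + F) = 21 + 7*((F + V) + F) = 21 + 7*(V + 2*F) = 21 + (7*V + 14*F) = 21 + 7*V + 14*F)
T(E) = 1
(471100 + I(-578, -83))*(-138*(112 + o(-17)) + T(-670)) = (471100 + (21 + 7*(-578) + 14*(-83)))*(-138*(112 + 13/4) + 1) = (471100 + (21 - 4046 - 1162))*(-138*461/4 + 1) = (471100 - 5187)*(-31809/2 + 1) = 465913*(-31807/2) = -14819294791/2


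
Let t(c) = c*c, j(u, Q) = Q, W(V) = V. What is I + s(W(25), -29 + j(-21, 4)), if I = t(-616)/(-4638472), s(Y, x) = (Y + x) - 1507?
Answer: -873819595/579809 ≈ -1507.1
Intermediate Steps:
t(c) = c**2
s(Y, x) = -1507 + Y + x
I = -47432/579809 (I = (-616)**2/(-4638472) = 379456*(-1/4638472) = -47432/579809 ≈ -0.081806)
I + s(W(25), -29 + j(-21, 4)) = -47432/579809 + (-1507 + 25 + (-29 + 4)) = -47432/579809 + (-1507 + 25 - 25) = -47432/579809 - 1507 = -873819595/579809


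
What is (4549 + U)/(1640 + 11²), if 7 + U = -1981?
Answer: 2561/1761 ≈ 1.4543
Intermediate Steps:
U = -1988 (U = -7 - 1981 = -1988)
(4549 + U)/(1640 + 11²) = (4549 - 1988)/(1640 + 11²) = 2561/(1640 + 121) = 2561/1761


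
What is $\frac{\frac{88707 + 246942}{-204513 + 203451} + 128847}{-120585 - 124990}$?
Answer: $- \frac{9099991}{17386710} \approx -0.52339$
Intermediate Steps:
$\frac{\frac{88707 + 246942}{-204513 + 203451} + 128847}{-120585 - 124990} = \frac{\frac{335649}{-1062} + 128847}{-245575} = \left(335649 \left(- \frac{1}{1062}\right) + 128847\right) \left(- \frac{1}{245575}\right) = \left(- \frac{111883}{354} + 128847\right) \left(- \frac{1}{245575}\right) = \frac{45499955}{354} \left(- \frac{1}{245575}\right) = - \frac{9099991}{17386710}$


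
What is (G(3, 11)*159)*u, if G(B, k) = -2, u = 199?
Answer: -63282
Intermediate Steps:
(G(3, 11)*159)*u = -2*159*199 = -318*199 = -63282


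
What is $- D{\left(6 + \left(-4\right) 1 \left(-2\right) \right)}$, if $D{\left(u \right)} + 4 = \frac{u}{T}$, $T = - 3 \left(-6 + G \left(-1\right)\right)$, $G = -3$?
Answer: $\frac{22}{9} \approx 2.4444$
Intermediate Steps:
$T = 9$ ($T = - 3 \left(-6 - -3\right) = - 3 \left(-6 + 3\right) = \left(-3\right) \left(-3\right) = 9$)
$D{\left(u \right)} = -4 + \frac{u}{9}$
$- D{\left(6 + \left(-4\right) 1 \left(-2\right) \right)} = - (-4 + \frac{6 + \left(-4\right) 1 \left(-2\right)}{9}) = - (-4 + \frac{6 - -8}{9}) = - (-4 + \frac{6 + 8}{9}) = - (-4 + \frac{1}{9} \cdot 14) = - (-4 + \frac{14}{9}) = \left(-1\right) \left(- \frac{22}{9}\right) = \frac{22}{9}$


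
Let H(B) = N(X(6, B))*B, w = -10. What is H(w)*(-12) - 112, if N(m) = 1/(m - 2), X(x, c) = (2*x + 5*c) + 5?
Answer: -808/7 ≈ -115.43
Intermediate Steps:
X(x, c) = 5 + 2*x + 5*c
N(m) = 1/(-2 + m)
H(B) = B/(15 + 5*B) (H(B) = B/(-2 + (5 + 2*6 + 5*B)) = B/(-2 + (5 + 12 + 5*B)) = B/(-2 + (17 + 5*B)) = B/(15 + 5*B))
H(w)*(-12) - 112 = ((⅕)*(-10)/(3 - 10))*(-12) - 112 = ((⅕)*(-10)/(-7))*(-12) - 112 = ((⅕)*(-10)*(-⅐))*(-12) - 112 = (2/7)*(-12) - 112 = -24/7 - 112 = -808/7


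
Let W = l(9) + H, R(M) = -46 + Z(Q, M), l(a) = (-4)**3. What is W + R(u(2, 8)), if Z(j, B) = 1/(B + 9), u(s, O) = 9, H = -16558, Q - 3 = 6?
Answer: -300023/18 ≈ -16668.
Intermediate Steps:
l(a) = -64
Q = 9 (Q = 3 + 6 = 9)
Z(j, B) = 1/(9 + B)
R(M) = -46 + 1/(9 + M)
W = -16622 (W = -64 - 16558 = -16622)
W + R(u(2, 8)) = -16622 + (-413 - 46*9)/(9 + 9) = -16622 + (-413 - 414)/18 = -16622 + (1/18)*(-827) = -16622 - 827/18 = -300023/18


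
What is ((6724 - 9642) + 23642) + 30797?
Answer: 51521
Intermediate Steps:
((6724 - 9642) + 23642) + 30797 = (-2918 + 23642) + 30797 = 20724 + 30797 = 51521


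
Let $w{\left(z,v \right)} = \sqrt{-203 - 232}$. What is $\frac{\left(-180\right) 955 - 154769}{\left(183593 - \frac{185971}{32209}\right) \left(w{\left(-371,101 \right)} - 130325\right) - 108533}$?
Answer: $\frac{8108388881765032174284887}{593880165854036037864873545269} + \frac{62216398240608999086 i \sqrt{435}}{593880165854036037864873545269} \approx 1.3653 \cdot 10^{-5} + 2.185 \cdot 10^{-9} i$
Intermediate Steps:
$w{\left(z,v \right)} = i \sqrt{435}$ ($w{\left(z,v \right)} = \sqrt{-435} = i \sqrt{435}$)
$\frac{\left(-180\right) 955 - 154769}{\left(183593 - \frac{185971}{32209}\right) \left(w{\left(-371,101 \right)} - 130325\right) - 108533} = \frac{\left(-180\right) 955 - 154769}{\left(183593 - \frac{185971}{32209}\right) \left(i \sqrt{435} - 130325\right) - 108533} = \frac{-171900 - 154769}{\left(183593 - \frac{185971}{32209}\right) \left(-130325 + i \sqrt{435}\right) - 108533} = - \frac{326669}{\left(183593 - \frac{185971}{32209}\right) \left(-130325 + i \sqrt{435}\right) - 108533} = - \frac{326669}{\frac{5913160966 \left(-130325 + i \sqrt{435}\right)}{32209} - 108533} = - \frac{326669}{\left(- \frac{770632702893950}{32209} + \frac{5913160966 i \sqrt{435}}{32209}\right) - 108533} = - \frac{326669}{- \frac{770636198633347}{32209} + \frac{5913160966 i \sqrt{435}}{32209}}$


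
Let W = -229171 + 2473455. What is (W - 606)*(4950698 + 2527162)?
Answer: 16777909969080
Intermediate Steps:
W = 2244284
(W - 606)*(4950698 + 2527162) = (2244284 - 606)*(4950698 + 2527162) = 2243678*7477860 = 16777909969080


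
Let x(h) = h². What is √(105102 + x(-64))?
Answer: √109198 ≈ 330.45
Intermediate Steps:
√(105102 + x(-64)) = √(105102 + (-64)²) = √(105102 + 4096) = √109198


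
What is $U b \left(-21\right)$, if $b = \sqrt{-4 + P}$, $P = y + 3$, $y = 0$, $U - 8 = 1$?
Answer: $- 189 i \approx - 189.0 i$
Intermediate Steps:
$U = 9$ ($U = 8 + 1 = 9$)
$P = 3$ ($P = 0 + 3 = 3$)
$b = i$ ($b = \sqrt{-4 + 3} = \sqrt{-1} = i \approx 1.0 i$)
$U b \left(-21\right) = 9 i \left(-21\right) = 9 \left(- 21 i\right) = - 189 i$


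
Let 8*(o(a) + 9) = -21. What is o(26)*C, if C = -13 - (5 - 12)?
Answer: 279/4 ≈ 69.750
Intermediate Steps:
o(a) = -93/8 (o(a) = -9 + (1/8)*(-21) = -9 - 21/8 = -93/8)
C = -6 (C = -13 - 1*(-7) = -13 + 7 = -6)
o(26)*C = -93/8*(-6) = 279/4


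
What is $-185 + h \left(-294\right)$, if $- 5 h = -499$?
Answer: $- \frac{147631}{5} \approx -29526.0$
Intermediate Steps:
$h = \frac{499}{5}$ ($h = \left(- \frac{1}{5}\right) \left(-499\right) = \frac{499}{5} \approx 99.8$)
$-185 + h \left(-294\right) = -185 + \frac{499}{5} \left(-294\right) = -185 - \frac{146706}{5} = - \frac{147631}{5}$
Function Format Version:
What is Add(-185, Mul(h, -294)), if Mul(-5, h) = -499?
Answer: Rational(-147631, 5) ≈ -29526.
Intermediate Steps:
h = Rational(499, 5) (h = Mul(Rational(-1, 5), -499) = Rational(499, 5) ≈ 99.800)
Add(-185, Mul(h, -294)) = Add(-185, Mul(Rational(499, 5), -294)) = Add(-185, Rational(-146706, 5)) = Rational(-147631, 5)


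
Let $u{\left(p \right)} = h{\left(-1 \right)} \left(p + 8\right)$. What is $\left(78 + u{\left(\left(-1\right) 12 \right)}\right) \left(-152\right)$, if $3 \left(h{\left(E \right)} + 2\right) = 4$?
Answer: $- \frac{36784}{3} \approx -12261.0$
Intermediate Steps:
$h{\left(E \right)} = - \frac{2}{3}$ ($h{\left(E \right)} = -2 + \frac{1}{3} \cdot 4 = -2 + \frac{4}{3} = - \frac{2}{3}$)
$u{\left(p \right)} = - \frac{16}{3} - \frac{2 p}{3}$ ($u{\left(p \right)} = - \frac{2 \left(p + 8\right)}{3} = - \frac{2 \left(8 + p\right)}{3} = - \frac{16}{3} - \frac{2 p}{3}$)
$\left(78 + u{\left(\left(-1\right) 12 \right)}\right) \left(-152\right) = \left(78 - \left(\frac{16}{3} + \frac{2 \left(\left(-1\right) 12\right)}{3}\right)\right) \left(-152\right) = \left(78 - - \frac{8}{3}\right) \left(-152\right) = \left(78 + \left(- \frac{16}{3} + 8\right)\right) \left(-152\right) = \left(78 + \frac{8}{3}\right) \left(-152\right) = \frac{242}{3} \left(-152\right) = - \frac{36784}{3}$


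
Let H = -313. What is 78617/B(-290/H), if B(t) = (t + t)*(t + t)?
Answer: 7702028873/336400 ≈ 22895.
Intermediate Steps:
B(t) = 4*t**2 (B(t) = (2*t)*(2*t) = 4*t**2)
78617/B(-290/H) = 78617/((4*(-290/(-313))**2)) = 78617/((4*(-290*(-1/313))**2)) = 78617/((4*(290/313)**2)) = 78617/((4*(84100/97969))) = 78617/(336400/97969) = 78617*(97969/336400) = 7702028873/336400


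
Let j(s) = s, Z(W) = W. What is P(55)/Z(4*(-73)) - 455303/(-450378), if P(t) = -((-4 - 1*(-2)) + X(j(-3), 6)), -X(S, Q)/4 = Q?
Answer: 15154831/16438797 ≈ 0.92189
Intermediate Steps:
X(S, Q) = -4*Q
P(t) = 26 (P(t) = -((-4 - 1*(-2)) - 4*6) = -((-4 + 2) - 24) = -(-2 - 24) = -1*(-26) = 26)
P(55)/Z(4*(-73)) - 455303/(-450378) = 26/((4*(-73))) - 455303/(-450378) = 26/(-292) - 455303*(-1/450378) = 26*(-1/292) + 455303/450378 = -13/146 + 455303/450378 = 15154831/16438797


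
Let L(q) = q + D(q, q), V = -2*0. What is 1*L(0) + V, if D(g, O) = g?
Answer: 0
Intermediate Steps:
V = 0
L(q) = 2*q (L(q) = q + q = 2*q)
1*L(0) + V = 1*(2*0) + 0 = 1*0 + 0 = 0 + 0 = 0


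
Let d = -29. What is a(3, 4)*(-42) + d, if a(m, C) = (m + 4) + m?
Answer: -449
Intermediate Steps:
a(m, C) = 4 + 2*m (a(m, C) = (4 + m) + m = 4 + 2*m)
a(3, 4)*(-42) + d = (4 + 2*3)*(-42) - 29 = (4 + 6)*(-42) - 29 = 10*(-42) - 29 = -420 - 29 = -449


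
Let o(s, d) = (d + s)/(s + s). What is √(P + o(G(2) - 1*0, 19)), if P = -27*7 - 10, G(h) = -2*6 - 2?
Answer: 13*I*√231/14 ≈ 14.113*I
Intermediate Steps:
G(h) = -14 (G(h) = -12 - 2 = -14)
P = -199 (P = -189 - 10 = -199)
o(s, d) = (d + s)/(2*s) (o(s, d) = (d + s)/((2*s)) = (d + s)*(1/(2*s)) = (d + s)/(2*s))
√(P + o(G(2) - 1*0, 19)) = √(-199 + (19 + (-14 - 1*0))/(2*(-14 - 1*0))) = √(-199 + (19 + (-14 + 0))/(2*(-14 + 0))) = √(-199 + (½)*(19 - 14)/(-14)) = √(-199 + (½)*(-1/14)*5) = √(-199 - 5/28) = √(-5577/28) = 13*I*√231/14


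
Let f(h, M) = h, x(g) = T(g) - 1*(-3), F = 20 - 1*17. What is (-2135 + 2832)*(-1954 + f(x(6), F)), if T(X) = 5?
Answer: -1356362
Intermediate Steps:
F = 3 (F = 20 - 17 = 3)
x(g) = 8 (x(g) = 5 - 1*(-3) = 5 + 3 = 8)
(-2135 + 2832)*(-1954 + f(x(6), F)) = (-2135 + 2832)*(-1954 + 8) = 697*(-1946) = -1356362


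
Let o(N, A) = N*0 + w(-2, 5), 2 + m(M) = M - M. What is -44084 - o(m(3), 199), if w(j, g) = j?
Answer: -44082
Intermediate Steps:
m(M) = -2 (m(M) = -2 + (M - M) = -2 + 0 = -2)
o(N, A) = -2 (o(N, A) = N*0 - 2 = 0 - 2 = -2)
-44084 - o(m(3), 199) = -44084 - 1*(-2) = -44084 + 2 = -44082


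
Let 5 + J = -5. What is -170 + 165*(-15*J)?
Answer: 24580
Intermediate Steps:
J = -10 (J = -5 - 5 = -10)
-170 + 165*(-15*J) = -170 + 165*(-15*(-10)) = -170 + 165*150 = -170 + 24750 = 24580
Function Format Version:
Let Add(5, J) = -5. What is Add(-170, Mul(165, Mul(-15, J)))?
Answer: 24580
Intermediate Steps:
J = -10 (J = Add(-5, -5) = -10)
Add(-170, Mul(165, Mul(-15, J))) = Add(-170, Mul(165, Mul(-15, -10))) = Add(-170, Mul(165, 150)) = Add(-170, 24750) = 24580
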